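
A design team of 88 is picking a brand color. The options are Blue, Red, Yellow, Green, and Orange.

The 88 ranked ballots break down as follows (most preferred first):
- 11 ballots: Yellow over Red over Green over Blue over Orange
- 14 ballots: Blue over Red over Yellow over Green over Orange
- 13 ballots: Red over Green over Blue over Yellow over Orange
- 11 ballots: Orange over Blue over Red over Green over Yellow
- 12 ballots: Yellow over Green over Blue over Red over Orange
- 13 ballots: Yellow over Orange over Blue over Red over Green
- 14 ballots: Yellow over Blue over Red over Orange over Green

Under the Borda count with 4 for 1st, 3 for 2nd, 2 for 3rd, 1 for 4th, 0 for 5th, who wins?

Blue: 11×1 + 14×4 + 13×2 + 11×3 + 12×2 + 13×2 + 14×3 = 218
Red: 11×3 + 14×3 + 13×4 + 11×2 + 12×1 + 13×1 + 14×2 = 202
Yellow: 11×4 + 14×2 + 13×1 + 11×0 + 12×4 + 13×4 + 14×4 = 241
Green: 11×2 + 14×1 + 13×3 + 11×1 + 12×3 + 13×0 + 14×0 = 122
Orange: 11×0 + 14×0 + 13×0 + 11×4 + 12×0 + 13×3 + 14×1 = 97

Yellow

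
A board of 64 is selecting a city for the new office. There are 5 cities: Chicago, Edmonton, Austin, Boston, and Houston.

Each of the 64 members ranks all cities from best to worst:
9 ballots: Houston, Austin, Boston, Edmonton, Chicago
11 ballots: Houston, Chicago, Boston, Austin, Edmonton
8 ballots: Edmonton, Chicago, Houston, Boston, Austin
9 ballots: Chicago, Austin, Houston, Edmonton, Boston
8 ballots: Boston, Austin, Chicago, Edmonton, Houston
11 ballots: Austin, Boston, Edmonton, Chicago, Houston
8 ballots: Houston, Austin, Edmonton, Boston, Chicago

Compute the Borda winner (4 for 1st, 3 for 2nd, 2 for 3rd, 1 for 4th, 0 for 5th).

Chicago: 9×0 + 11×3 + 8×3 + 9×4 + 8×2 + 11×1 + 8×0 = 120
Edmonton: 9×1 + 11×0 + 8×4 + 9×1 + 8×1 + 11×2 + 8×2 = 96
Austin: 9×3 + 11×1 + 8×0 + 9×3 + 8×3 + 11×4 + 8×3 = 157
Boston: 9×2 + 11×2 + 8×1 + 9×0 + 8×4 + 11×3 + 8×1 = 121
Houston: 9×4 + 11×4 + 8×2 + 9×2 + 8×0 + 11×0 + 8×4 = 146

Austin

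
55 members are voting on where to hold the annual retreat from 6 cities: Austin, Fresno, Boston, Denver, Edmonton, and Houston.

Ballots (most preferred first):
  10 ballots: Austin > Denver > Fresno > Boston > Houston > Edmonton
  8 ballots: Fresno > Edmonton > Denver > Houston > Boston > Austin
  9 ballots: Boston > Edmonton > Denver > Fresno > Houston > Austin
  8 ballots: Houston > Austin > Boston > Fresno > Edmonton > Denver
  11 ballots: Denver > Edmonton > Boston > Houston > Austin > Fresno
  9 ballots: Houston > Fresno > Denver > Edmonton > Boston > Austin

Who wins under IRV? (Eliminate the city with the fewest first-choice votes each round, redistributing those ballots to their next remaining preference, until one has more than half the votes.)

Round 1: Austin 10, Fresno 8, Boston 9, Denver 11, Edmonton 0, Houston 17. Edmonton eliminated.
Round 2: Austin 10, Fresno 8, Boston 9, Denver 11, Houston 17. Fresno eliminated.
Round 3: Austin 10, Boston 9, Denver 19, Houston 17. Boston eliminated.
Round 4: Austin 10, Denver 28, Houston 17. Denver has a majority (≥28).

Denver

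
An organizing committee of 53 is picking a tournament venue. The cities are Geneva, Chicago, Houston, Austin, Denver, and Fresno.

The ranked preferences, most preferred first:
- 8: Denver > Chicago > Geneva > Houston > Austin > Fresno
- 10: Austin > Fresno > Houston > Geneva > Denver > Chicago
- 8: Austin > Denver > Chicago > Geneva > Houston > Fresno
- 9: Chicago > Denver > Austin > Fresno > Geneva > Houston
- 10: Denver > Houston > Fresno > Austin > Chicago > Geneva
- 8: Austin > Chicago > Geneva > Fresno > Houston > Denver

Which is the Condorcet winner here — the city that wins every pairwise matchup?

Denver

Denver vs Geneva: 35–18
Denver vs Chicago: 36–17
Denver vs Houston: 35–18
Denver vs Austin: 27–26
Denver vs Fresno: 35–18
Denver beats every other city.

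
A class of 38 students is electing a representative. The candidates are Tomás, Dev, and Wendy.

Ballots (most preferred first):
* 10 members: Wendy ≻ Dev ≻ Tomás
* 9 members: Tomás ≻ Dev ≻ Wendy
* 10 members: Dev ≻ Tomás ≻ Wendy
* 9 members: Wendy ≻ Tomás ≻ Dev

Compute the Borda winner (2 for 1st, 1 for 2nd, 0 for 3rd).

Dev

Tomás: 10×0 + 9×2 + 10×1 + 9×1 = 37
Dev: 10×1 + 9×1 + 10×2 + 9×0 = 39
Wendy: 10×2 + 9×0 + 10×0 + 9×2 = 38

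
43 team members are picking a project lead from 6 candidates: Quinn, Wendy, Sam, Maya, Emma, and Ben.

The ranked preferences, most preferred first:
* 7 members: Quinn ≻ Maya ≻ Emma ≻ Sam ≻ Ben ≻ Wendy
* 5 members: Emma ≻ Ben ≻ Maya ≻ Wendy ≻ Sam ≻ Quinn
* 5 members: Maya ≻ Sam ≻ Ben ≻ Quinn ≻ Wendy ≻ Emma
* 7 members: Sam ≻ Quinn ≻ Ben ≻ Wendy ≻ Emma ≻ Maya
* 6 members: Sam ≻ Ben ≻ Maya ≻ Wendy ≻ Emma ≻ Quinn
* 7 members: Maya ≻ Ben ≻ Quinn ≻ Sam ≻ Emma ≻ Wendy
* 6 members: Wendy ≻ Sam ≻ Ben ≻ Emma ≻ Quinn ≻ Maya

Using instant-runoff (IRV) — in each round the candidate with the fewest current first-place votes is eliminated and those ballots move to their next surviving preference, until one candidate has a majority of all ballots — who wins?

Round 1: Quinn 7, Wendy 6, Sam 13, Maya 12, Emma 5, Ben 0. Ben eliminated.
Round 2: Quinn 7, Wendy 6, Sam 13, Maya 12, Emma 5. Emma eliminated.
Round 3: Quinn 7, Wendy 6, Sam 13, Maya 17. Wendy eliminated.
Round 4: Quinn 7, Sam 19, Maya 17. Quinn eliminated.
Round 5: Sam 19, Maya 24. Maya has a majority (≥22).

Maya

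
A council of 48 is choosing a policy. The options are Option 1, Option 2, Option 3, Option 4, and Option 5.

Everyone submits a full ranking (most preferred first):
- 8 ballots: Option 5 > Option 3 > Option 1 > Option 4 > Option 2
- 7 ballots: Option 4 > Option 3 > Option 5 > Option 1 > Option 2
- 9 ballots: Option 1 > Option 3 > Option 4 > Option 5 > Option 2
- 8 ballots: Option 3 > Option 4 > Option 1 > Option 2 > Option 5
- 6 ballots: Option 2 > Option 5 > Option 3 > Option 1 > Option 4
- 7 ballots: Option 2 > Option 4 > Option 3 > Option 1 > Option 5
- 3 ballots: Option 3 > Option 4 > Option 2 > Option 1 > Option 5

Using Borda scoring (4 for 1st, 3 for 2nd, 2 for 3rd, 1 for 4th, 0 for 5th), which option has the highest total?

Option 3

Option 1: 8×2 + 7×1 + 9×4 + 8×2 + 6×1 + 7×1 + 3×1 = 91
Option 2: 8×0 + 7×0 + 9×0 + 8×1 + 6×4 + 7×4 + 3×2 = 66
Option 3: 8×3 + 7×3 + 9×3 + 8×4 + 6×2 + 7×2 + 3×4 = 142
Option 4: 8×1 + 7×4 + 9×2 + 8×3 + 6×0 + 7×3 + 3×3 = 108
Option 5: 8×4 + 7×2 + 9×1 + 8×0 + 6×3 + 7×0 + 3×0 = 73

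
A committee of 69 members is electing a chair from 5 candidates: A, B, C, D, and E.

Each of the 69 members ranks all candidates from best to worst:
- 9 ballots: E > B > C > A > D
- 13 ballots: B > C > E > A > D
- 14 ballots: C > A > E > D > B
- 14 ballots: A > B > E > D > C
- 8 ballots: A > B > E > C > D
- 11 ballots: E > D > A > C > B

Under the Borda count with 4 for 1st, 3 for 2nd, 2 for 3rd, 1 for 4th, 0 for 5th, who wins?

A: 9×1 + 13×1 + 14×3 + 14×4 + 8×4 + 11×2 = 174
B: 9×3 + 13×4 + 14×0 + 14×3 + 8×3 + 11×0 = 145
C: 9×2 + 13×3 + 14×4 + 14×0 + 8×1 + 11×1 = 132
D: 9×0 + 13×0 + 14×1 + 14×1 + 8×0 + 11×3 = 61
E: 9×4 + 13×2 + 14×2 + 14×2 + 8×2 + 11×4 = 178

E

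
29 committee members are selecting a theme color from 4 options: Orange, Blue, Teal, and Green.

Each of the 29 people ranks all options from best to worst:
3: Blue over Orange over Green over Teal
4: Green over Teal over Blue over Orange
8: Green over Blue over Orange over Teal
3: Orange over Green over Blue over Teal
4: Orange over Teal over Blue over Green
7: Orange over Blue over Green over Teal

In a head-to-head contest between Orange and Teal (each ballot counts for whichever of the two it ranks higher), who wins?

Orange is ranked above Teal on 25 ballots; Teal above Orange on 4.

Orange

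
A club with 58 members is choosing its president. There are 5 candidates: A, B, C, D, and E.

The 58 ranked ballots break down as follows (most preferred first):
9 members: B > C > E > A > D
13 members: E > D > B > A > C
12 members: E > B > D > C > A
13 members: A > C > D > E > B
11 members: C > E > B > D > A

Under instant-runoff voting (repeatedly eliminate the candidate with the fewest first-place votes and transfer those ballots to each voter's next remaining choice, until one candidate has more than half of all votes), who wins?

C

Round 1: A 13, B 9, C 11, D 0, E 25. D eliminated.
Round 2: A 13, B 9, C 11, E 25. B eliminated.
Round 3: A 13, C 20, E 25. A eliminated.
Round 4: C 33, E 25. C has a majority (≥30).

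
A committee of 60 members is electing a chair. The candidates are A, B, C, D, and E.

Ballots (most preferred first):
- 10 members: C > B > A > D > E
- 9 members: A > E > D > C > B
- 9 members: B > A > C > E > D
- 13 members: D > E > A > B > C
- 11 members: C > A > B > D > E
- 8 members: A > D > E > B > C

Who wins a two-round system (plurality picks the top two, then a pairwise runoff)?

A

Round 1 first-place votes: A 17, B 9, C 21, D 13, E 0. C and A advance.
Runoff: C is ranked above A on 21 ballots, A above C on 39.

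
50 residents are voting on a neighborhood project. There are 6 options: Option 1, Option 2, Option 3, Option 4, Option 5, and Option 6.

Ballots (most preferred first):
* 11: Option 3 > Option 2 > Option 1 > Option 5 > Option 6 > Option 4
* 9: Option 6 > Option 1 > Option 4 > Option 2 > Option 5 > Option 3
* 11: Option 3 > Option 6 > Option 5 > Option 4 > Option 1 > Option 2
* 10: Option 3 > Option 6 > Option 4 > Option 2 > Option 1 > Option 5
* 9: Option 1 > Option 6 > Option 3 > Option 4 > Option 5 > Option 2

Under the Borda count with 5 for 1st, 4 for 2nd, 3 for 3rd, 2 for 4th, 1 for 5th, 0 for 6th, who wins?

Option 1: 11×3 + 9×4 + 11×1 + 10×1 + 9×5 = 135
Option 2: 11×4 + 9×2 + 11×0 + 10×2 + 9×0 = 82
Option 3: 11×5 + 9×0 + 11×5 + 10×5 + 9×3 = 187
Option 4: 11×0 + 9×3 + 11×2 + 10×3 + 9×2 = 97
Option 5: 11×2 + 9×1 + 11×3 + 10×0 + 9×1 = 73
Option 6: 11×1 + 9×5 + 11×4 + 10×4 + 9×4 = 176

Option 3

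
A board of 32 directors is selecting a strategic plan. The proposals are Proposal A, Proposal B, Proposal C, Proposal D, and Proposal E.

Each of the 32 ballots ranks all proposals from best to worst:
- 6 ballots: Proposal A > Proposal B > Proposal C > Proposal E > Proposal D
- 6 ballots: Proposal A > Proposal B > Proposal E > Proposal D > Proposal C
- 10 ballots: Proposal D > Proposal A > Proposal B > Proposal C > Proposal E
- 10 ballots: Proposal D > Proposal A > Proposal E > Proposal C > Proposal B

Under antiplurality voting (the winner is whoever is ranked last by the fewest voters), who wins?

Last-place votes: Proposal A 0, Proposal B 10, Proposal C 6, Proposal D 6, Proposal E 10.

Proposal A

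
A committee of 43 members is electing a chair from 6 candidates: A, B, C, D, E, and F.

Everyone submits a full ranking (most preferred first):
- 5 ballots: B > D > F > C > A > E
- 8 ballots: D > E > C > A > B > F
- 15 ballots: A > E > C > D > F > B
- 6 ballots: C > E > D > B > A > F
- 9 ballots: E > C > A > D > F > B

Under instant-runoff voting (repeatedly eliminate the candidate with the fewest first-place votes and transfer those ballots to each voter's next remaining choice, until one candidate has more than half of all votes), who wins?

E

Round 1: A 15, B 5, C 6, D 8, E 9, F 0. F eliminated.
Round 2: A 15, B 5, C 6, D 8, E 9. B eliminated.
Round 3: A 15, C 6, D 13, E 9. C eliminated.
Round 4: A 15, D 13, E 15. D eliminated.
Round 5: A 20, E 23. E has a majority (≥22).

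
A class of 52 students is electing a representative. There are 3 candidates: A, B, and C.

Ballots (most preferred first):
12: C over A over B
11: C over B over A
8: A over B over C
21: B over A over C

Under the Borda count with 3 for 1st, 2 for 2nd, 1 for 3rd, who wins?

A: 12×2 + 11×1 + 8×3 + 21×2 = 101
B: 12×1 + 11×2 + 8×2 + 21×3 = 113
C: 12×3 + 11×3 + 8×1 + 21×1 = 98

B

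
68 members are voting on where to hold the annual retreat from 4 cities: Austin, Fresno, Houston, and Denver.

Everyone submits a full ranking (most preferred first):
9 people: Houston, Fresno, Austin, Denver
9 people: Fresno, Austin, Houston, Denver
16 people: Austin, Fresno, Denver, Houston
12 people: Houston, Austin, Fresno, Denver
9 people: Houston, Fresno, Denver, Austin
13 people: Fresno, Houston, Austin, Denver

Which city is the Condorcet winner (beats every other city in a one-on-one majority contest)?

Fresno vs Austin: 40–28
Fresno vs Houston: 38–30
Fresno vs Denver: 68–0
Fresno beats every other city.

Fresno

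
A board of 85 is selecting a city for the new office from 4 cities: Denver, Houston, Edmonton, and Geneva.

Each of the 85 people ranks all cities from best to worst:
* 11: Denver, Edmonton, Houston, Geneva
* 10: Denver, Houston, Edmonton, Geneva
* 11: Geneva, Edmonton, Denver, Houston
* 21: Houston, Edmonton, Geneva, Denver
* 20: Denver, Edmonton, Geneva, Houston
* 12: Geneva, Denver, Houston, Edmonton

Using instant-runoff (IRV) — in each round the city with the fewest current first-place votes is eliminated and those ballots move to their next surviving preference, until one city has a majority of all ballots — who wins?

Geneva

Round 1: Denver 41, Houston 21, Edmonton 0, Geneva 23. Edmonton eliminated.
Round 2: Denver 41, Houston 21, Geneva 23. Houston eliminated.
Round 3: Denver 41, Geneva 44. Geneva has a majority (≥43).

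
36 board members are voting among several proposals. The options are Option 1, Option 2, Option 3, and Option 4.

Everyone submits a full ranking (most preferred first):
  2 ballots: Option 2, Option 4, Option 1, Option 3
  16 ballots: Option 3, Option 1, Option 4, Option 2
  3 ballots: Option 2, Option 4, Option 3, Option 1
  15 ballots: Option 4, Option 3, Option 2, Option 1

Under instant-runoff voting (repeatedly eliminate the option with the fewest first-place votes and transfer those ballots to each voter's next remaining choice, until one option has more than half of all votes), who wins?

Option 4

Round 1: Option 1 0, Option 2 5, Option 3 16, Option 4 15. Option 1 eliminated.
Round 2: Option 2 5, Option 3 16, Option 4 15. Option 2 eliminated.
Round 3: Option 3 16, Option 4 20. Option 4 has a majority (≥19).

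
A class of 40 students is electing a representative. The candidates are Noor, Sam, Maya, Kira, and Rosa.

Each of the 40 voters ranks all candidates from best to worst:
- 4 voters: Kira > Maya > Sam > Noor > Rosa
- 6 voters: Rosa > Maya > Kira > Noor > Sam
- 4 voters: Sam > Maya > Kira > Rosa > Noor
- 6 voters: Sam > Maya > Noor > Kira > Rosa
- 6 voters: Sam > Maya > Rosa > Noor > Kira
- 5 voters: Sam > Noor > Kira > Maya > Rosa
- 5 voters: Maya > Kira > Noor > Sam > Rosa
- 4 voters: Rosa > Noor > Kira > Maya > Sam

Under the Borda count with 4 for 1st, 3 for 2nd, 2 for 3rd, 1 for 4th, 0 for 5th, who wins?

Maya

Noor: 4×1 + 6×1 + 4×0 + 6×2 + 6×1 + 5×3 + 5×2 + 4×3 = 65
Sam: 4×2 + 6×0 + 4×4 + 6×4 + 6×4 + 5×4 + 5×1 + 4×0 = 97
Maya: 4×3 + 6×3 + 4×3 + 6×3 + 6×3 + 5×1 + 5×4 + 4×1 = 107
Kira: 4×4 + 6×2 + 4×2 + 6×1 + 6×0 + 5×2 + 5×3 + 4×2 = 75
Rosa: 4×0 + 6×4 + 4×1 + 6×0 + 6×2 + 5×0 + 5×0 + 4×4 = 56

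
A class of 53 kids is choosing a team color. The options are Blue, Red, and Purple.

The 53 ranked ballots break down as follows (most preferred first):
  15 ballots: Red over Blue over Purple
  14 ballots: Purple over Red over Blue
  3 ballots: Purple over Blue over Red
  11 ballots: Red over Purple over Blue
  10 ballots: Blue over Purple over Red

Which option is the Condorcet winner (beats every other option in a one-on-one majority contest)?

Purple

Purple vs Blue: 28–25
Purple vs Red: 27–26
Purple beats every other option.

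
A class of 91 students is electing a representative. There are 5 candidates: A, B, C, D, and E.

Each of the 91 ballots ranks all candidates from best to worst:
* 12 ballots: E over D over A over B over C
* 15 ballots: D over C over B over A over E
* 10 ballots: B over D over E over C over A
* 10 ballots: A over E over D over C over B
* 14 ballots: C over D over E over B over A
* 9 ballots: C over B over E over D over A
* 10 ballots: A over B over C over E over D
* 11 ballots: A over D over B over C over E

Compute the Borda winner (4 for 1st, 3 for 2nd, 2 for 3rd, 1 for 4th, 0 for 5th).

A: 12×2 + 15×1 + 10×0 + 10×4 + 14×0 + 9×0 + 10×4 + 11×4 = 163
B: 12×1 + 15×2 + 10×4 + 10×0 + 14×1 + 9×3 + 10×3 + 11×2 = 175
C: 12×0 + 15×3 + 10×1 + 10×1 + 14×4 + 9×4 + 10×2 + 11×1 = 188
D: 12×3 + 15×4 + 10×3 + 10×2 + 14×3 + 9×1 + 10×0 + 11×3 = 230
E: 12×4 + 15×0 + 10×2 + 10×3 + 14×2 + 9×2 + 10×1 + 11×0 = 154

D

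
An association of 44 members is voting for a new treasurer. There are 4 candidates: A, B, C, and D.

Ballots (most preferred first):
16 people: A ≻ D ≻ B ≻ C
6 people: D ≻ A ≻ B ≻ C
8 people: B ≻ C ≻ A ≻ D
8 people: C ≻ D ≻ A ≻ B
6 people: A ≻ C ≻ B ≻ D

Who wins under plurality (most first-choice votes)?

First-place votes: A 22, B 8, C 8, D 6.

A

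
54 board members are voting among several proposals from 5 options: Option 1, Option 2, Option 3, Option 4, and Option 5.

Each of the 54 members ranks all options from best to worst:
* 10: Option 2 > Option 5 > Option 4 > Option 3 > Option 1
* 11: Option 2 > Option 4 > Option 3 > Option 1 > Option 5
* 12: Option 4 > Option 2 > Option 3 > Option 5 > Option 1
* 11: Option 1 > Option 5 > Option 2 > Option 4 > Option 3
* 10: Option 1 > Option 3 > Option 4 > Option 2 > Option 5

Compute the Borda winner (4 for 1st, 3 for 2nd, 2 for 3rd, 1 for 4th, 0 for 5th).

Option 1: 10×0 + 11×1 + 12×0 + 11×4 + 10×4 = 95
Option 2: 10×4 + 11×4 + 12×3 + 11×2 + 10×1 = 152
Option 3: 10×1 + 11×2 + 12×2 + 11×0 + 10×3 = 86
Option 4: 10×2 + 11×3 + 12×4 + 11×1 + 10×2 = 132
Option 5: 10×3 + 11×0 + 12×1 + 11×3 + 10×0 = 75

Option 2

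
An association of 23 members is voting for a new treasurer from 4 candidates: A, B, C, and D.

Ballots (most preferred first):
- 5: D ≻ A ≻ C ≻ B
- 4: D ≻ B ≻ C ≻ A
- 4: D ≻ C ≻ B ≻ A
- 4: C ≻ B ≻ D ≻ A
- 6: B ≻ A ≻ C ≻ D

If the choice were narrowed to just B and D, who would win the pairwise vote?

B is ranked above D on 10 ballots; D above B on 13.

D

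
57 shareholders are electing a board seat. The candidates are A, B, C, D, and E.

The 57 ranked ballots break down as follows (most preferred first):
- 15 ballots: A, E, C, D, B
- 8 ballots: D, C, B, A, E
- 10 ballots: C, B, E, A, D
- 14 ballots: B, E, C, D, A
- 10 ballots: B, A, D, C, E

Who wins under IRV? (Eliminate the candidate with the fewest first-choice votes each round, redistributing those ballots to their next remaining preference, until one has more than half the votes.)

Round 1: A 15, B 24, C 10, D 8, E 0. E eliminated.
Round 2: A 15, B 24, C 10, D 8. D eliminated.
Round 3: A 15, B 24, C 18. A eliminated.
Round 4: B 24, C 33. C has a majority (≥29).

C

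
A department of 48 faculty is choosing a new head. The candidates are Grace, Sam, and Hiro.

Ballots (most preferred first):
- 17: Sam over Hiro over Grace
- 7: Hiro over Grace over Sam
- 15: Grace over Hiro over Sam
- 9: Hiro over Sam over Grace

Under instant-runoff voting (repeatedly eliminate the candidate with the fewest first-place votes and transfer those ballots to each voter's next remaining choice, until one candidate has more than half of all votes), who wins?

Hiro

Round 1: Grace 15, Sam 17, Hiro 16. Grace eliminated.
Round 2: Sam 17, Hiro 31. Hiro has a majority (≥25).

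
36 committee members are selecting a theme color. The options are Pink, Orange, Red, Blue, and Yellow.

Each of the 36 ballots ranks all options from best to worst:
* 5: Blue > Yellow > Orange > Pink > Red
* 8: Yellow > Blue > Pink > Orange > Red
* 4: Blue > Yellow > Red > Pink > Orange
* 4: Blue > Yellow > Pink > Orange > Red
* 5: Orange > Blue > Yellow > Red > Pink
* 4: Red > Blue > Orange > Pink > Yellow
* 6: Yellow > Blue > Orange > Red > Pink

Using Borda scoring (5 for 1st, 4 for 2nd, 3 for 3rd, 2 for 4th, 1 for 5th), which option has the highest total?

Pink: 5×2 + 8×3 + 4×2 + 4×3 + 5×1 + 4×2 + 6×1 = 73
Orange: 5×3 + 8×2 + 4×1 + 4×2 + 5×5 + 4×3 + 6×3 = 98
Red: 5×1 + 8×1 + 4×3 + 4×1 + 5×2 + 4×5 + 6×2 = 71
Blue: 5×5 + 8×4 + 4×5 + 4×5 + 5×4 + 4×4 + 6×4 = 157
Yellow: 5×4 + 8×5 + 4×4 + 4×4 + 5×3 + 4×1 + 6×5 = 141

Blue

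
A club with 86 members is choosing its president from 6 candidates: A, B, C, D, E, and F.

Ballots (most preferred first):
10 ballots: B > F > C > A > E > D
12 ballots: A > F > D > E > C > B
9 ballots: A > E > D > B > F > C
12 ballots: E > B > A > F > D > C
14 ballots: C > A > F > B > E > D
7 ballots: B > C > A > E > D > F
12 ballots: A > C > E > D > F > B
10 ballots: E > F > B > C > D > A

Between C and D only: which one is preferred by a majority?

C

C is ranked above D on 53 ballots; D above C on 33.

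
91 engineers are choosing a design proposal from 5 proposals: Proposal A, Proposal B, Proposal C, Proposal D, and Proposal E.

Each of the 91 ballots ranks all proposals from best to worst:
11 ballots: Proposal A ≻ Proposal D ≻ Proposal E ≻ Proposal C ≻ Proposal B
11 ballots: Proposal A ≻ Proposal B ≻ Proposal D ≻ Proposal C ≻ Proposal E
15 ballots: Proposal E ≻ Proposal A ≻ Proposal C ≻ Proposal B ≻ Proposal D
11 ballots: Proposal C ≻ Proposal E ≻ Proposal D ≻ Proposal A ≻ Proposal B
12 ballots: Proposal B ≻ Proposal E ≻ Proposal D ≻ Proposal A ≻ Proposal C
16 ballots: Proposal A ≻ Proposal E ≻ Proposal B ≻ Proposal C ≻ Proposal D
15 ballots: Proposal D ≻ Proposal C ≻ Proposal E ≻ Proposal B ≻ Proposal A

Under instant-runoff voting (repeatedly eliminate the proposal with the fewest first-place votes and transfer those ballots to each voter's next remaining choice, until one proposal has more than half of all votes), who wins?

Round 1: Proposal A 38, Proposal B 12, Proposal C 11, Proposal D 15, Proposal E 15. Proposal C eliminated.
Round 2: Proposal A 38, Proposal B 12, Proposal D 15, Proposal E 26. Proposal B eliminated.
Round 3: Proposal A 38, Proposal D 15, Proposal E 38. Proposal D eliminated.
Round 4: Proposal A 38, Proposal E 53. Proposal E has a majority (≥46).

Proposal E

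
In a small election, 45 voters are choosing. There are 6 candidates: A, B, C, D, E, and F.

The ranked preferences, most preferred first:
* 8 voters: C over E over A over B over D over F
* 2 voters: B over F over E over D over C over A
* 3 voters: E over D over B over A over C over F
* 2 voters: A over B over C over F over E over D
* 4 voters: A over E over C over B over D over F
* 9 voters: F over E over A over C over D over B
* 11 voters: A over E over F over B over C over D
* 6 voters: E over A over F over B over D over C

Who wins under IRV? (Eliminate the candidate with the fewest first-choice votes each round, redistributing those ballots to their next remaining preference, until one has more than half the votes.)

E

Round 1: A 17, B 2, C 8, D 0, E 9, F 9. D eliminated.
Round 2: A 17, B 2, C 8, E 9, F 9. B eliminated.
Round 3: A 17, C 8, E 9, F 11. C eliminated.
Round 4: A 17, E 17, F 11. F eliminated.
Round 5: A 17, E 28. E has a majority (≥23).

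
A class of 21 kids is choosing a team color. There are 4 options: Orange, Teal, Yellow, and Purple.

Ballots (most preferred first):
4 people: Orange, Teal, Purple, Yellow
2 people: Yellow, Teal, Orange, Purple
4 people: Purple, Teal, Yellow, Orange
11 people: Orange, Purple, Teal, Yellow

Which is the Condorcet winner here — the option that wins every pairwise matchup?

Orange vs Teal: 15–6
Orange vs Yellow: 15–6
Orange vs Purple: 17–4
Orange beats every other option.

Orange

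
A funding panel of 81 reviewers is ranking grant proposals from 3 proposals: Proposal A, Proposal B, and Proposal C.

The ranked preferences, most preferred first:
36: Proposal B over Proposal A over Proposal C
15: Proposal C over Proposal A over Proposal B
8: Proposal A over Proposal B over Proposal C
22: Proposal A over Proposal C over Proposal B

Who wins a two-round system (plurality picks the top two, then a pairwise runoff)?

Round 1 first-place votes: Proposal A 30, Proposal B 36, Proposal C 15. Proposal B and Proposal A advance.
Runoff: Proposal B is ranked above Proposal A on 36 ballots, Proposal A above Proposal B on 45.

Proposal A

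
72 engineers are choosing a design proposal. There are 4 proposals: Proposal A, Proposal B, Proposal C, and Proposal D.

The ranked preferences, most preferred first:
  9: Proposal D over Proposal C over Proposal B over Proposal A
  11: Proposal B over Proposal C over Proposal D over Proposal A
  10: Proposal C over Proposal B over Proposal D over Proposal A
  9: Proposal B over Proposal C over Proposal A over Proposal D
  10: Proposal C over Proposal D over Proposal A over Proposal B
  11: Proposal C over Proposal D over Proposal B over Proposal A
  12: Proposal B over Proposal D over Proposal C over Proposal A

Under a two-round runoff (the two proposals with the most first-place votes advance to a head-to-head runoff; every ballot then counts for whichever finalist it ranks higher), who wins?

Proposal C

Round 1 first-place votes: Proposal A 0, Proposal B 32, Proposal C 31, Proposal D 9. Proposal B and Proposal C advance.
Runoff: Proposal B is ranked above Proposal C on 32 ballots, Proposal C above Proposal B on 40.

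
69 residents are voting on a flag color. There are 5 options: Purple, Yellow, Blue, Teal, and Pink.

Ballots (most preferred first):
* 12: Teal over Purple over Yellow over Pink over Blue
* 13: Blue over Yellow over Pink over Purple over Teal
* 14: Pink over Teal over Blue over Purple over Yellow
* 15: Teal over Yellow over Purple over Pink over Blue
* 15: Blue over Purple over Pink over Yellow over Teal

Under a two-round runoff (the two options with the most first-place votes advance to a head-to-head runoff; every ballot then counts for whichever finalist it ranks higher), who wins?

Round 1 first-place votes: Purple 0, Yellow 0, Blue 28, Teal 27, Pink 14. Blue and Teal advance.
Runoff: Blue is ranked above Teal on 28 ballots, Teal above Blue on 41.

Teal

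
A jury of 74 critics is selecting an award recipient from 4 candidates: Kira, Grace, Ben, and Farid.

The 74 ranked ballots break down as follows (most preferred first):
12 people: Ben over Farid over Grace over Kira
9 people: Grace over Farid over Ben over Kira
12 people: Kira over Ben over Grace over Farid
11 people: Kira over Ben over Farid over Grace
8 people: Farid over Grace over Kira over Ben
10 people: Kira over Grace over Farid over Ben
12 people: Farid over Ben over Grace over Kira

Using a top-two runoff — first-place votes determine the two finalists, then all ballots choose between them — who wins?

Farid

Round 1 first-place votes: Kira 33, Grace 9, Ben 12, Farid 20. Kira and Farid advance.
Runoff: Kira is ranked above Farid on 33 ballots, Farid above Kira on 41.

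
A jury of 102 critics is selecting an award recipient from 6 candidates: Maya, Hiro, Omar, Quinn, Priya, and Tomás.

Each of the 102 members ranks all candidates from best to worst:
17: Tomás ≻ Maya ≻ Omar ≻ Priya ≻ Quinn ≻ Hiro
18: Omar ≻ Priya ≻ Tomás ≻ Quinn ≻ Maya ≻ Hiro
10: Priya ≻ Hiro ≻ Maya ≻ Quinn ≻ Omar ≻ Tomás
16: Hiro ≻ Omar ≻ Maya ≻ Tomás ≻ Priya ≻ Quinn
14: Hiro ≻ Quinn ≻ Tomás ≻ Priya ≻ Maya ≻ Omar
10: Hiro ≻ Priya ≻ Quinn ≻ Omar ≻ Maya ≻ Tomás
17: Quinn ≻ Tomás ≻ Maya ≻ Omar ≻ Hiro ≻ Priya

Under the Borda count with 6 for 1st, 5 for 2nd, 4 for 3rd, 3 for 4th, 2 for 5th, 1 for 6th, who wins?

Tomás

Maya: 17×5 + 18×2 + 10×4 + 16×4 + 14×2 + 10×2 + 17×4 = 341
Hiro: 17×1 + 18×1 + 10×5 + 16×6 + 14×6 + 10×6 + 17×2 = 359
Omar: 17×4 + 18×6 + 10×2 + 16×5 + 14×1 + 10×3 + 17×3 = 371
Quinn: 17×2 + 18×3 + 10×3 + 16×1 + 14×5 + 10×4 + 17×6 = 346
Priya: 17×3 + 18×5 + 10×6 + 16×2 + 14×3 + 10×5 + 17×1 = 342
Tomás: 17×6 + 18×4 + 10×1 + 16×3 + 14×4 + 10×1 + 17×5 = 383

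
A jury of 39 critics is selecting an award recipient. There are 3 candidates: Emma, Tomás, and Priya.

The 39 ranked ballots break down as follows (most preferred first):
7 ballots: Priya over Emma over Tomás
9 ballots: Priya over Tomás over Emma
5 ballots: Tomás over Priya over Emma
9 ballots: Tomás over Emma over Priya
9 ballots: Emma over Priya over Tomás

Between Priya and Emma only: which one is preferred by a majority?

Priya is ranked above Emma on 21 ballots; Emma above Priya on 18.

Priya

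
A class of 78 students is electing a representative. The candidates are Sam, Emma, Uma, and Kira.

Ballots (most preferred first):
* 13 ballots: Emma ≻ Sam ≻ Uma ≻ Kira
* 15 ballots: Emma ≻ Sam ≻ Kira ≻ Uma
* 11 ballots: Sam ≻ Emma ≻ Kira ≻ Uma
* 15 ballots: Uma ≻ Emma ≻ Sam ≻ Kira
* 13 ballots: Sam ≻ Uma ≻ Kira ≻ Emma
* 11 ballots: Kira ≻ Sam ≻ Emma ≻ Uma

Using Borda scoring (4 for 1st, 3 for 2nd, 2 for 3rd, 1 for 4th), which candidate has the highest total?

Sam: 13×3 + 15×3 + 11×4 + 15×2 + 13×4 + 11×3 = 243
Emma: 13×4 + 15×4 + 11×3 + 15×3 + 13×1 + 11×2 = 225
Uma: 13×2 + 15×1 + 11×1 + 15×4 + 13×3 + 11×1 = 162
Kira: 13×1 + 15×2 + 11×2 + 15×1 + 13×2 + 11×4 = 150

Sam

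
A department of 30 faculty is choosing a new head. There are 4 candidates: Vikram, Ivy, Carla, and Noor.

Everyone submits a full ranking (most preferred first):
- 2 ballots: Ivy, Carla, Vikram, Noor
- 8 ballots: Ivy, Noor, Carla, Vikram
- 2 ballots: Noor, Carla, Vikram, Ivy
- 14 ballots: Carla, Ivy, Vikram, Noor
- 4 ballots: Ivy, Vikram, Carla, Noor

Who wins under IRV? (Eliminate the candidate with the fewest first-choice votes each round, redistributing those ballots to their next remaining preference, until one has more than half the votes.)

Carla

Round 1: Vikram 0, Ivy 14, Carla 14, Noor 2. Vikram eliminated.
Round 2: Ivy 14, Carla 14, Noor 2. Noor eliminated.
Round 3: Ivy 14, Carla 16. Carla has a majority (≥16).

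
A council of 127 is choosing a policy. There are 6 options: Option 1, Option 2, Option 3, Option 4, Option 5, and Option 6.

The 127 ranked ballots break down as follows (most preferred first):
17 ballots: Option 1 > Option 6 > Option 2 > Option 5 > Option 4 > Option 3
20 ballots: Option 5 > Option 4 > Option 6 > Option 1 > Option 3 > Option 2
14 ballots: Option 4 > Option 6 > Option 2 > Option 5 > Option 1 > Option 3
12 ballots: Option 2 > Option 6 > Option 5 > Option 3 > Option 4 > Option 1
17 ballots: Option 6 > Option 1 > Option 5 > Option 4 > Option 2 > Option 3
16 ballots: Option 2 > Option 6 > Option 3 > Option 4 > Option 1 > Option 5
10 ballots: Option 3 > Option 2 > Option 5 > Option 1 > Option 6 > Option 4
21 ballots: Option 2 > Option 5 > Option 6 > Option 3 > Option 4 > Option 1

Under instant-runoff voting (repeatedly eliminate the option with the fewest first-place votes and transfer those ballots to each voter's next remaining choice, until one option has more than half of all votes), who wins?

Round 1: Option 1 17, Option 2 49, Option 3 10, Option 4 14, Option 5 20, Option 6 17. Option 3 eliminated.
Round 2: Option 1 17, Option 2 59, Option 4 14, Option 5 20, Option 6 17. Option 4 eliminated.
Round 3: Option 1 17, Option 2 59, Option 5 20, Option 6 31. Option 1 eliminated.
Round 4: Option 2 59, Option 5 20, Option 6 48. Option 5 eliminated.
Round 5: Option 2 59, Option 6 68. Option 6 has a majority (≥64).

Option 6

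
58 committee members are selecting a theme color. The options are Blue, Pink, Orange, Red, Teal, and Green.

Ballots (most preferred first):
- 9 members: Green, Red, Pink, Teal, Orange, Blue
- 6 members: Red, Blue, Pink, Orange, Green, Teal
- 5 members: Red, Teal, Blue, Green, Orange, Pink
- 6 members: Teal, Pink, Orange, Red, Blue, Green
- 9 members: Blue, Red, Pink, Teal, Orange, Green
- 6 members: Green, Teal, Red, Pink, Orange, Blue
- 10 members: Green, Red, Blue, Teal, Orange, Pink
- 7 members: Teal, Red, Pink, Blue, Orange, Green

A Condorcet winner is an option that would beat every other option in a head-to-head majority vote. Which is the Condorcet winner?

Red vs Blue: 49–9
Red vs Pink: 52–6
Red vs Orange: 52–6
Red vs Teal: 39–19
Red vs Green: 33–25
Red beats every other option.

Red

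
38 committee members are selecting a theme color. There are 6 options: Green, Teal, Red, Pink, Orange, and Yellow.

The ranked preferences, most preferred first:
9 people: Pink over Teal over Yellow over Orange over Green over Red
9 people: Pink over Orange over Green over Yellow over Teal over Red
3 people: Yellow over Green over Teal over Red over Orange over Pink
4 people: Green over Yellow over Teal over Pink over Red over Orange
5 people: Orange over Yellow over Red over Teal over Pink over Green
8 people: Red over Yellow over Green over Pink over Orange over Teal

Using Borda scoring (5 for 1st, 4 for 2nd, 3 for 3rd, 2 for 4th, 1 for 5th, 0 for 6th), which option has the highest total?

Yellow

Green: 9×1 + 9×3 + 3×4 + 4×5 + 5×0 + 8×3 = 92
Teal: 9×4 + 9×1 + 3×3 + 4×3 + 5×2 + 8×0 = 76
Red: 9×0 + 9×0 + 3×2 + 4×1 + 5×3 + 8×5 = 65
Pink: 9×5 + 9×5 + 3×0 + 4×2 + 5×1 + 8×2 = 119
Orange: 9×2 + 9×4 + 3×1 + 4×0 + 5×5 + 8×1 = 90
Yellow: 9×3 + 9×2 + 3×5 + 4×4 + 5×4 + 8×4 = 128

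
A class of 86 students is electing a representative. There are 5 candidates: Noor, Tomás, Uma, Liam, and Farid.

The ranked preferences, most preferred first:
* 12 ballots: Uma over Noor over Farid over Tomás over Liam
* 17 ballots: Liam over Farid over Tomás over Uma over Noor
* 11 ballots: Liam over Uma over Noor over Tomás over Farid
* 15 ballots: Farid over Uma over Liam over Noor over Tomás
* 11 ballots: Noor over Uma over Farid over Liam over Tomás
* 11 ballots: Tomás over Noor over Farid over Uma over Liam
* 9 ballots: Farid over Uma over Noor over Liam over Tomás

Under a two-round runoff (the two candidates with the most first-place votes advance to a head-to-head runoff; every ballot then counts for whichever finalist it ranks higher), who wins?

Round 1 first-place votes: Noor 11, Tomás 11, Uma 12, Liam 28, Farid 24. Liam and Farid advance.
Runoff: Liam is ranked above Farid on 28 ballots, Farid above Liam on 58.

Farid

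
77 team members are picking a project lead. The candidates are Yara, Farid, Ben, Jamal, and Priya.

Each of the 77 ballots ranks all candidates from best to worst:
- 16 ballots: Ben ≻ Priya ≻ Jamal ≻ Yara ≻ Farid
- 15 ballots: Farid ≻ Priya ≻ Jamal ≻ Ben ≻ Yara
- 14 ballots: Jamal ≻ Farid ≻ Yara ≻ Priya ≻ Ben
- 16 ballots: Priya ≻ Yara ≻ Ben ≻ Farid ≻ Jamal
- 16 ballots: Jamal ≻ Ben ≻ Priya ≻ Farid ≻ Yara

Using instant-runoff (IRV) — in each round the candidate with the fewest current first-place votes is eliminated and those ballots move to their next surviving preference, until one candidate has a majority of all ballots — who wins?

Round 1: Yara 0, Farid 15, Ben 16, Jamal 30, Priya 16. Yara eliminated.
Round 2: Farid 15, Ben 16, Jamal 30, Priya 16. Farid eliminated.
Round 3: Ben 16, Jamal 30, Priya 31. Ben eliminated.
Round 4: Jamal 30, Priya 47. Priya has a majority (≥39).

Priya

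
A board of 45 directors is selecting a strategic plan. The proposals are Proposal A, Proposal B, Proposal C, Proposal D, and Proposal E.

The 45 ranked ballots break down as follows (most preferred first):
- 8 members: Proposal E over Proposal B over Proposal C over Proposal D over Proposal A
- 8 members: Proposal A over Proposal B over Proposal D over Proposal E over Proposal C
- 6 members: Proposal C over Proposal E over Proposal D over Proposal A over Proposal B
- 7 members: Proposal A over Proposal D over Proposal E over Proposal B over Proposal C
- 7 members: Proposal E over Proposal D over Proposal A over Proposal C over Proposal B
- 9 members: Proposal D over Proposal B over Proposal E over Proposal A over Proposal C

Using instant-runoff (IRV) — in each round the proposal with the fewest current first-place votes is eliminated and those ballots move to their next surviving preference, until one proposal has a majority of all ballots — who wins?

Proposal E

Round 1: Proposal A 15, Proposal B 0, Proposal C 6, Proposal D 9, Proposal E 15. Proposal B eliminated.
Round 2: Proposal A 15, Proposal C 6, Proposal D 9, Proposal E 15. Proposal C eliminated.
Round 3: Proposal A 15, Proposal D 9, Proposal E 21. Proposal D eliminated.
Round 4: Proposal A 15, Proposal E 30. Proposal E has a majority (≥23).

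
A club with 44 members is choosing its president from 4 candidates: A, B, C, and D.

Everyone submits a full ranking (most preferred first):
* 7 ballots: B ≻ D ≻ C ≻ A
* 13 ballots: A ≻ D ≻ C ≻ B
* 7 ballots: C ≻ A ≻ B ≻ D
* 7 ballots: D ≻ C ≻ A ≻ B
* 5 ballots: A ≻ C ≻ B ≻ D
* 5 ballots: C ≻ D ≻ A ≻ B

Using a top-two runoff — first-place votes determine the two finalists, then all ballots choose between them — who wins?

Round 1 first-place votes: A 18, B 7, C 12, D 7. A and C advance.
Runoff: A is ranked above C on 18 ballots, C above A on 26.

C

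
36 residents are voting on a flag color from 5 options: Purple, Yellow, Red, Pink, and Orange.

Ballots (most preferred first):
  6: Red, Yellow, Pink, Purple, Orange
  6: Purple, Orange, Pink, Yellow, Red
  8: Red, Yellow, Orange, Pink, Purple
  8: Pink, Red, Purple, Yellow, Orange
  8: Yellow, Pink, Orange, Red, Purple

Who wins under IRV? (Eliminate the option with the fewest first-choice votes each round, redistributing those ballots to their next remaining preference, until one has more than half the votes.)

Round 1: Purple 6, Yellow 8, Red 14, Pink 8, Orange 0. Orange eliminated.
Round 2: Purple 6, Yellow 8, Red 14, Pink 8. Purple eliminated.
Round 3: Yellow 8, Red 14, Pink 14. Yellow eliminated.
Round 4: Red 14, Pink 22. Pink has a majority (≥19).

Pink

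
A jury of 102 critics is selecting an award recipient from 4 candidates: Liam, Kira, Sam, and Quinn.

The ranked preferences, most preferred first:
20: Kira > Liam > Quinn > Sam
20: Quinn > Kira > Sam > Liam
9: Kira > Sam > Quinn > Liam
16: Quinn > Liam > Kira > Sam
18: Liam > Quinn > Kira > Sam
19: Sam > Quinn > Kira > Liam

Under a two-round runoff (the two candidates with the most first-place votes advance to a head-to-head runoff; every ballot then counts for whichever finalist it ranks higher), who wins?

Round 1 first-place votes: Liam 18, Kira 29, Sam 19, Quinn 36. Quinn and Kira advance.
Runoff: Quinn is ranked above Kira on 73 ballots, Kira above Quinn on 29.

Quinn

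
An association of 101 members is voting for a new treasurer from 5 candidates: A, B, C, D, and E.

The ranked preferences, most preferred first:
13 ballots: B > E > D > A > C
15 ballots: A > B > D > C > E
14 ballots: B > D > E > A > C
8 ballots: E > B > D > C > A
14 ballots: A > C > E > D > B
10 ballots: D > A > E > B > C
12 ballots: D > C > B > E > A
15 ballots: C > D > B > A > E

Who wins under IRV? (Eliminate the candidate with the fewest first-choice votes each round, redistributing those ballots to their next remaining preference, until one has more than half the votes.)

D

Round 1: A 29, B 27, C 15, D 22, E 8. E eliminated.
Round 2: A 29, B 35, C 15, D 22. C eliminated.
Round 3: A 29, B 35, D 37. A eliminated.
Round 4: B 50, D 51. D has a majority (≥51).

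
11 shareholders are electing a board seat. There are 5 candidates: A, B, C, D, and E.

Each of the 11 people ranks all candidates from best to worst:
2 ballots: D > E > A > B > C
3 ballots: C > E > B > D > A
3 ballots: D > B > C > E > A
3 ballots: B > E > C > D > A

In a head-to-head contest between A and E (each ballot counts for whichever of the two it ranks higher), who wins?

A is ranked above E on 0 ballots; E above A on 11.

E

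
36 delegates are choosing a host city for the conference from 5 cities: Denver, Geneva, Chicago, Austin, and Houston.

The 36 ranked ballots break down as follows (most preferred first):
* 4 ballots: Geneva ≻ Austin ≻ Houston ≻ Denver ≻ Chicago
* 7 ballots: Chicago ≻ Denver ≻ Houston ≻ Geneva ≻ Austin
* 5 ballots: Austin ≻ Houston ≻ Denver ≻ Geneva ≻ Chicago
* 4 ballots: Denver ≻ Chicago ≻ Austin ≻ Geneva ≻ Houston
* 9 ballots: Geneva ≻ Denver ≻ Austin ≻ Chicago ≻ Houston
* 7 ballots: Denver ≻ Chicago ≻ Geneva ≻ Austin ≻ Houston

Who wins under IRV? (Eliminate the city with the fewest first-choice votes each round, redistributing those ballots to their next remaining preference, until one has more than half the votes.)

Denver

Round 1: Denver 11, Geneva 13, Chicago 7, Austin 5, Houston 0. Houston eliminated.
Round 2: Denver 11, Geneva 13, Chicago 7, Austin 5. Austin eliminated.
Round 3: Denver 16, Geneva 13, Chicago 7. Chicago eliminated.
Round 4: Denver 23, Geneva 13. Denver has a majority (≥19).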